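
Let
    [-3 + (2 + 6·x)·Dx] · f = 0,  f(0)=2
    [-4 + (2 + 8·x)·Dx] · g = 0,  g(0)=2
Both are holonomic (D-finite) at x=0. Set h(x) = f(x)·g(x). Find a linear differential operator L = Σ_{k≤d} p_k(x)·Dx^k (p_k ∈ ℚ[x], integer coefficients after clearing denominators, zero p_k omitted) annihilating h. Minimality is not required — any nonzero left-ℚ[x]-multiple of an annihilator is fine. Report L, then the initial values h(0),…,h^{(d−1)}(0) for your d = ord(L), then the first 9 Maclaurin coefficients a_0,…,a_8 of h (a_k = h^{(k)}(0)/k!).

L = (-7 - 24·x) + (2 + 14·x + 24·x^2)·Dx  (order 1).
h: a_k = 4, 14, -1/2, 7/4, -197/32, 1393/64, -19797/256, 141351/512, -8111661/8192, …
ICs: h(0) = 4.

f: a_k = 2, 3, -9/4, 27/8, -405/64, 1701/128, -15309/512, 72171/1024, -2814669/16384, …
g: a_k = 2, 4, -4, 8, -20, 56, -168, 528, -1716, …
f·g: L₀ = L_f ⊗_s L_g, ord ≤ 1·1.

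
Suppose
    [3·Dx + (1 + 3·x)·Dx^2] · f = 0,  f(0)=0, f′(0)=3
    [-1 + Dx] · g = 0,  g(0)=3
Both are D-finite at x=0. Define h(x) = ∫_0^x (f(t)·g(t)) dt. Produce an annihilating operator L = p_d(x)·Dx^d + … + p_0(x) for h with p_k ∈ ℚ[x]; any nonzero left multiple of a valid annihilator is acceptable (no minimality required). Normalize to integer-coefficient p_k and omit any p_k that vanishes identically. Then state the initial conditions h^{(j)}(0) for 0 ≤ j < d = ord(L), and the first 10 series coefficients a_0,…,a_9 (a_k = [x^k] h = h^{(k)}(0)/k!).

L = (-2 + 3·x)·Dx + (1 - 6·x)·Dx^2 + (1 + 3·x)·Dx^3  (order 3).
h: a_k = 0, 0, 9/2, -3/2, 9/2, -39/5, 1289/80, -3921/112, 44561/560, -134669/720, …
ICs: h(0) = 0, h′(0) = 0, h′′(0) = 9.

f: a_k = 0, 3, -9/2, 9, -81/4, 243/5, -243/2, 2187/7, -6561/8, 2187, …
g: a_k = 3, 3, 3/2, 1/2, 1/8, 1/40, 1/240, 1/1680, 1/13440, 1/120960, …
L₀ := L_f ⊗_s L_g (sym. prod.), ord ≤ 2.
∫: right-multiply L₀ by Dx.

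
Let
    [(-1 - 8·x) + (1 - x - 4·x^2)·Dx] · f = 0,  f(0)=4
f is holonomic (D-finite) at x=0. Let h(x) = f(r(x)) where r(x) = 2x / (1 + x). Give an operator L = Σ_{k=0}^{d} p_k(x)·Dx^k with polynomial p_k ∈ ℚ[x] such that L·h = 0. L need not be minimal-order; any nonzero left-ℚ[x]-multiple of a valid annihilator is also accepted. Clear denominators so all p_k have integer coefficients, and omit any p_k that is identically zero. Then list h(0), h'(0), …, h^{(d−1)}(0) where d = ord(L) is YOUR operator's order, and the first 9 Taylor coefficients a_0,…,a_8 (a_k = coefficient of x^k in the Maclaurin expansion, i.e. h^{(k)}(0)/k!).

f: a_k = 4, 4, 20, 36, 116, 260, 724, 1764, 4660, …
Change of var in L_f (x↦r) gives L₀.
L = (2 + 34·x) + (-1 - x + 17·x^2 + 17·x^3)·Dx  (order 1).
h: a_k = 4, 8, 72, 136, 1224, 2312, 20808, 39304, 353736, …
ICs: h(0) = 4.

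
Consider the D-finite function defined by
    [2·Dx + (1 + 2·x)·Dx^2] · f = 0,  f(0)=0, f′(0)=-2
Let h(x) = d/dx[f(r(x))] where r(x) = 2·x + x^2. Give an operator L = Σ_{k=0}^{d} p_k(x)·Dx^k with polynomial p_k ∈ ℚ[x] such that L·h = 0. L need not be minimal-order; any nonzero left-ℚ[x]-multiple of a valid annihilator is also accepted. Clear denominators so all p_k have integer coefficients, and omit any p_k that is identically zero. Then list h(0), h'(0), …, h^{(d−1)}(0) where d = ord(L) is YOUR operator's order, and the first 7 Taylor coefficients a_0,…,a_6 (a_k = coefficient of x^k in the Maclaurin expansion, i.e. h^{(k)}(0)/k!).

L = (3 + 4·x + 2·x^2) + (1 + 5·x + 6·x^2 + 2·x^3)·Dx  (order 1).
h: a_k = -4, 12, -40, 136, -464, 1584, -5408, …
ICs: h(0) = -4.

f: a_k = 0, -2, 2, -8/3, 4, -32/5, 32/3, …
f∘r: x↦r, Dx↦Dx/r' in L_f ⇒ L₀.
Derive L from L₀ (diff closure).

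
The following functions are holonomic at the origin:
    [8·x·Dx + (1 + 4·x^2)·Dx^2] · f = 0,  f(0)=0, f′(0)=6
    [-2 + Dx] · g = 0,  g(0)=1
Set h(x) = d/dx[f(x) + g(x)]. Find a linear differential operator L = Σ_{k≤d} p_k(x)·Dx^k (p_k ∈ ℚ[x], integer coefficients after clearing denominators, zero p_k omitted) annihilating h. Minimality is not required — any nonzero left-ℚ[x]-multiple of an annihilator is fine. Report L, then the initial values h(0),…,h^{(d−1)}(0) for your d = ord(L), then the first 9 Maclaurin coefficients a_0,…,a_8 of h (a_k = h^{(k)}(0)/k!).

L = (8 - 32·x - 32·x^2) + (-6 + 12·x + 8·x^2 - 16·x^3)·Dx + (1 + 2·x + 4·x^2 + 8·x^3)·Dx^2  (order 2).
h: a_k = 8, 4, -20, 8/3, 292/3, 8/15, -17272/45, 16/315, 483844/315, …
ICs: h(0) = 8, h′(0) = 4.

f: a_k = 0, 6, 0, -8, 0, 96/5, 0, -384/7, 0, …
g: a_k = 1, 2, 2, 4/3, 2/3, 4/15, 4/45, 8/315, 2/315, …
f+g: L₀ = lclm(L_f,L_g), ord ≤ 2+1.
Differentiate: ansatz ord ≤ ord L₀ ⇒ L.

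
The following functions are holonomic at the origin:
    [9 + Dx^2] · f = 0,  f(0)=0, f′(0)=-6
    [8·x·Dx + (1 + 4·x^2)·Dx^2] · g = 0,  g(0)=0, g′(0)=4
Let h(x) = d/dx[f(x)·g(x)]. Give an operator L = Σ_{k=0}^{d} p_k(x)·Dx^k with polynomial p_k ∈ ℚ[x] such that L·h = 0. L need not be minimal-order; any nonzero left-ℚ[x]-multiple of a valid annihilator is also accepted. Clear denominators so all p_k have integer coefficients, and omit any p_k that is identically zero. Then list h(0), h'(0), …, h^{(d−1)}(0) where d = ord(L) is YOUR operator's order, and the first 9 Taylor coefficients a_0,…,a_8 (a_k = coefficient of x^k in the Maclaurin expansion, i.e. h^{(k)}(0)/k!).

f: a_k = 0, -6, 0, 9, 0, -81/20, 0, 243/280, 0, …
g: a_k = 0, 4, 0, -16/3, 0, 64/5, 0, -256/7, 0, …
L₀ := L_f ⊗_s L_g (sym. prod.), ord ≤ 4.
Derive L from L₀ (diff closure).
L = (134325 + 1685016·x^2 + 9665136·x^4 + 17604864·x^6 + 22954752·x^8 + 28366848·x^10 + 26873856·x^12) + (77328·x + 1187136·x^3 + 5460480·x^5 + 10782720·x^7 + 14929920·x^9 + 11943936·x^11)·Dx + (17850 + 242160·x^2 + 1468896·x^4 + 3414528·x^6 + 5764608·x^8 + 7630848·x^10 + 5971968·x^12)·Dx^2 + (8592·x + 131904·x^3 + 606720·x^5 + 1198080·x^7 + 1658880·x^9 + 1327104·x^11)·Dx^3 + (325 + 6104·x^2 + 43888·x^4 + 162048·x^6 + 357120·x^8 + 497664·x^10 + 331776·x^12)·Dx^4  (order 4).
h: a_k = 0, -48, 0, 272, 0, -846, 0, 14388/5, 0, …
ICs: h(0) = 0, h′(0) = -48, h′′(0) = 0, h′′′(0) = 1632.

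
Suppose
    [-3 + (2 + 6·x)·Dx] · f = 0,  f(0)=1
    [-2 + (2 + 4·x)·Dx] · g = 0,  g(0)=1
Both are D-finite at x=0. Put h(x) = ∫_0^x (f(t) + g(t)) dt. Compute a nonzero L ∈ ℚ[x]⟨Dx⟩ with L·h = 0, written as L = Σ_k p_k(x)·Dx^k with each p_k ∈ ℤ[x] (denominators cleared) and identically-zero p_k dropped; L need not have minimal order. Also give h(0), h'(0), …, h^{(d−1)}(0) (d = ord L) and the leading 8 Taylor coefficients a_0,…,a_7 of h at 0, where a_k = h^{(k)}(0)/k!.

L = -3·Dx + (5 + 12·x)·Dx^2 + (2 + 10·x + 12·x^2)·Dx^3  (order 3).
h: a_k = 0, 2, 5/4, -13/24, 35/64, -97/128, 1925/1536, -2379/1024, …
ICs: h(0) = 0, h′(0) = 2, h′′(0) = 5/2.

f: a_k = 1, 3/2, -9/8, 27/16, -405/128, 1701/256, -15309/1024, 72171/2048, …
g: a_k = 1, 1, -1/2, 1/2, -5/8, 7/8, -21/16, 33/16, …
L₀ := lclm(L_f,L_g); ord L₀ ≤ 1+1.
h=∫h₀ ⇒ L = L₀·Dx.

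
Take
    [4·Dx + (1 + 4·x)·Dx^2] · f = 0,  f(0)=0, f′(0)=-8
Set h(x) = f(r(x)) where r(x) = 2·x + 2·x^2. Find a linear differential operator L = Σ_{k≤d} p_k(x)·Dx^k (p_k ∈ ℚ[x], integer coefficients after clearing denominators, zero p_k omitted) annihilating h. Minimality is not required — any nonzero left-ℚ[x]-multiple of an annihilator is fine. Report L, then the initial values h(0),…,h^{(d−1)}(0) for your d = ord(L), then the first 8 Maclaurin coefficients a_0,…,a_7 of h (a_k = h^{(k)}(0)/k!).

f: a_k = 0, -8, 16, -128/3, 128, -2048/5, 4096/3, -32768/7, …
L₀ from L_f via x↦r, Dx↦r'^{-1}Dx.
L = (6 + 16·x + 16·x^2)·Dx + (1 + 10·x + 24·x^2 + 16·x^3)·Dx^2  (order 2).
h: a_k = 0, -16, 48, -640/3, 1088, -29696/5, 33792, -1384448/7, …
ICs: h(0) = 0, h′(0) = -16.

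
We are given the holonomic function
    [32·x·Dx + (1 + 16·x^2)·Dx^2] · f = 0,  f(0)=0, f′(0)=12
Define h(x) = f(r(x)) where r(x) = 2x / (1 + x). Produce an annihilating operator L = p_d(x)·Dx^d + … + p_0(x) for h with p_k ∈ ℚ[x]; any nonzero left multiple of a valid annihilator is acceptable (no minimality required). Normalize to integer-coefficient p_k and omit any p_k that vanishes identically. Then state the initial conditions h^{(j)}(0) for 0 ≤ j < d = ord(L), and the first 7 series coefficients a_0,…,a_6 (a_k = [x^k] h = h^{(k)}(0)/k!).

f: a_k = 0, 12, 0, -64, 0, 3072/5, 0, …
Substitute x→r, Dx→(1/r')Dx; clear ⇒ L₀.
L = (2 + 130·x)·Dx + (1 + 2·x + 65·x^2)·Dx^2  (order 2).
h: a_k = 0, 24, -24, -488, 1512, 83064/5, -93208, …
ICs: h(0) = 0, h′(0) = 24.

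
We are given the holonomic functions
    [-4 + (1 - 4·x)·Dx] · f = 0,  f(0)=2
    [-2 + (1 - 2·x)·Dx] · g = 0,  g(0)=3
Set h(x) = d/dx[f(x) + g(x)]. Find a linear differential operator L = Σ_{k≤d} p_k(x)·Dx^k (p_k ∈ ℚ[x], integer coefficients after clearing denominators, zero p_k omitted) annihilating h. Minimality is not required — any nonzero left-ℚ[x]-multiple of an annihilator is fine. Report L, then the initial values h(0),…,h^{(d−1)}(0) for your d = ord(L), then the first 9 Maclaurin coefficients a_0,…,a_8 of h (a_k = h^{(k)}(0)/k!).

f: a_k = 2, 8, 32, 128, 512, 2048, 8192, 32768, 131072, …
g: a_k = 3, 6, 12, 24, 48, 96, 192, 384, 768, …
Weyl lclm of L_f,L_g ⇒ L₀ (ord ≤ 2).
Derive L from L₀ (diff closure).
L = 48 + (-18 + 48·x)·Dx + (1 - 6·x + 8·x^2)·Dx^2  (order 2).
h: a_k = 14, 88, 456, 2240, 10720, 50304, 232064, 1054720, 4732416, …
ICs: h(0) = 14, h′(0) = 88.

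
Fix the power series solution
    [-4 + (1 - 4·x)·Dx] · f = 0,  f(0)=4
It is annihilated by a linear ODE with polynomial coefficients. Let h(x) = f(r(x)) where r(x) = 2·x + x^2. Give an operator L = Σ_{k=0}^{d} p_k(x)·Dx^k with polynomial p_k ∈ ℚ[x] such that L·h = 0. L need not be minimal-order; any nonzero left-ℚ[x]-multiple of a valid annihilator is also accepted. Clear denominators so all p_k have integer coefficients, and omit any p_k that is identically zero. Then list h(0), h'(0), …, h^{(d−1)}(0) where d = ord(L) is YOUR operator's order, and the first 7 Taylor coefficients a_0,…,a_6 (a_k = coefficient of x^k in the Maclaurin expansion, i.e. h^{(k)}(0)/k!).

f: a_k = 4, 16, 64, 256, 1024, 4096, 16384, …
Change of var in L_f (x↦r) gives L₀.
L = (8 + 8·x) + (-1 + 8·x + 4·x^2)·Dx  (order 1).
h: a_k = 4, 32, 272, 2304, 19520, 165376, 1401088, …
ICs: h(0) = 4.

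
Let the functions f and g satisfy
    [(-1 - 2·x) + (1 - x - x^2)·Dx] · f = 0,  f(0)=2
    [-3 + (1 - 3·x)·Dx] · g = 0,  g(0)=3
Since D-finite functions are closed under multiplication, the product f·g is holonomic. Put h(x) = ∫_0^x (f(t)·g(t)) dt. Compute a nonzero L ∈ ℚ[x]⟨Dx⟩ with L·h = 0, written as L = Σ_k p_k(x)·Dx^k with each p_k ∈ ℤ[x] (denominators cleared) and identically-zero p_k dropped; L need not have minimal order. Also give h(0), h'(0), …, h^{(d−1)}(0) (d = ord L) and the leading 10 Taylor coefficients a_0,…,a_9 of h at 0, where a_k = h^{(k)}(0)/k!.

f: a_k = 2, 2, 4, 6, 10, 16, 26, 42, 68, 110, …
g: a_k = 3, 9, 27, 81, 243, 729, 2187, 6561, 19683, 59049, …
Sym-product of L_f,L_g gives L₀ (≤ ord 1).
h=∫h₀ ⇒ L = L₀·Dx.
L = (-4 + 4·x + 9·x^2)·Dx + (1 - 4·x + 2·x^2 + 3·x^3)·Dx^2  (order 2).
h: a_k = 0, 6, 12, 28, 135/2, 168, 428, 7782/7, 2934, 23540/3, …
ICs: h(0) = 0, h′(0) = 6.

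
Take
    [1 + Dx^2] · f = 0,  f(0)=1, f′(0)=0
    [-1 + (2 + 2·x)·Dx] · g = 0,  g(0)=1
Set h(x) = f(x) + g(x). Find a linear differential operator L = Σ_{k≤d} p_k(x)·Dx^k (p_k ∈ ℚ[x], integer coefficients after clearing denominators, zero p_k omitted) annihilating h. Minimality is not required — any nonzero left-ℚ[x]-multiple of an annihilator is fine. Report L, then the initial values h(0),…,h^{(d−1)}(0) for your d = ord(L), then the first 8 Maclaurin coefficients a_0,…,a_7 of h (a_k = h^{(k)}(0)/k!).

f: a_k = 1, 0, -1/2, 0, 1/24, 0, -1/720, 0, …
g: a_k = 1, 1/2, -1/8, 1/16, -5/128, 7/256, -21/1024, 33/2048, …
h₀=f+g: left-lcm gives L₀, ord ≤ 3.
L = (-7 - 8·x - 4·x^2) + (6 + 22·x + 24·x^2 + 8·x^3)·Dx + (-7 - 8·x - 4·x^2)·Dx^2 + (6 + 22·x + 24·x^2 + 8·x^3)·Dx^3  (order 3).
h: a_k = 2, 1/2, -5/8, 1/16, 1/384, 7/256, -1009/46080, 33/2048, …
ICs: h(0) = 2, h′(0) = 1/2, h′′(0) = -5/4.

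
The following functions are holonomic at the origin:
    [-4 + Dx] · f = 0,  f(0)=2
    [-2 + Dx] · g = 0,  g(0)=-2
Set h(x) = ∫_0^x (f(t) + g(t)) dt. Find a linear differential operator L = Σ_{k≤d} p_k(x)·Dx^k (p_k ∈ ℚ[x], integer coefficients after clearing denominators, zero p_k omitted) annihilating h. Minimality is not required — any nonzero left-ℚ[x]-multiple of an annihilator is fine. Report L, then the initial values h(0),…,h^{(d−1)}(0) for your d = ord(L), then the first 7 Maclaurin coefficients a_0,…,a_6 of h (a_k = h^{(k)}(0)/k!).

L = 8·Dx - 6·Dx^2 + Dx^3  (order 3).
h: a_k = 0, 0, 2, 4, 14/3, 4, 124/45, …
ICs: h(0) = 0, h′(0) = 0, h′′(0) = 4.

f: a_k = 2, 8, 16, 64/3, 64/3, 256/15, 512/45, …
g: a_k = -2, -4, -4, -8/3, -4/3, -8/15, -8/45, …
Weyl lclm of L_f,L_g ⇒ L₀ (ord ≤ 2).
∫: right-multiply L₀ by Dx.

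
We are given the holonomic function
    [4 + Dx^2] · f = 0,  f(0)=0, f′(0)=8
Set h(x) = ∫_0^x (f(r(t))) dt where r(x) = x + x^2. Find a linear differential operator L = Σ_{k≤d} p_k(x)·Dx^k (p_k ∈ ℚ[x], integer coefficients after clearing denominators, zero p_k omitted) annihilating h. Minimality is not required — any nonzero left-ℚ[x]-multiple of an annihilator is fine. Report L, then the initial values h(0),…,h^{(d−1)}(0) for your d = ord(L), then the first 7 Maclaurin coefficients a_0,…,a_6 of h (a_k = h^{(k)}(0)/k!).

f: a_k = 0, 8, 0, -16/3, 0, 16/15, 0, …
Change of var in L_f (x↦r) gives L₀.
Integrate: L := L₀·Dx.
L = (4 + 24·x + 48·x^2 + 32·x^3)·Dx - 2·Dx^2 + (1 + 2·x)·Dx^3  (order 3).
h: a_k = 0, 0, 4, 8/3, -4/3, -16/5, -112/45, …
ICs: h(0) = 0, h′(0) = 0, h′′(0) = 8.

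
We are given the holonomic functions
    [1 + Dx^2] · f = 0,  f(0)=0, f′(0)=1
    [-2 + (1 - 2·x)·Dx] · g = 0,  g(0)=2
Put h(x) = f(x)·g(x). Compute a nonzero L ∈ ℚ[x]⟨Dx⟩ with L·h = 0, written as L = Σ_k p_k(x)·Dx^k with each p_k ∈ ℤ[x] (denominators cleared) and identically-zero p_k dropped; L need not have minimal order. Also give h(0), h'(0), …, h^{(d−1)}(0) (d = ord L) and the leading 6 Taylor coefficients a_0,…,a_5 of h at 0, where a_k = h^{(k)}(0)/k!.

f: a_k = 0, 1, 0, -1/6, 0, 1/120, …
g: a_k = 2, 4, 8, 16, 32, 64, …
h₀=f·g: eliminate ⇒ L₀, order ≤ 2·1.
L = (-1 + 2·x) + 4·Dx + (-1 + 2·x)·Dx^2  (order 2).
h: a_k = 0, 2, 4, 23/3, 46/3, 1841/60, …
ICs: h(0) = 0, h′(0) = 2.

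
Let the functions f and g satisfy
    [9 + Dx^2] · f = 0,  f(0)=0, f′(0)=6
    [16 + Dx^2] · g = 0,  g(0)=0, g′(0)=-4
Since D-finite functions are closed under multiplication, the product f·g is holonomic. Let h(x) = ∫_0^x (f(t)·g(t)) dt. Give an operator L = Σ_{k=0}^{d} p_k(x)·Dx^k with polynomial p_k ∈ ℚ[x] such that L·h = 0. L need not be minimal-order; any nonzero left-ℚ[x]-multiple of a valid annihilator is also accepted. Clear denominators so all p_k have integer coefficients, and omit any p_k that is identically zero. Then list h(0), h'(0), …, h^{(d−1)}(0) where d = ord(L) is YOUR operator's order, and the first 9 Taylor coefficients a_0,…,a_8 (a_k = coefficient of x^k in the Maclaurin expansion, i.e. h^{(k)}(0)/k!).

f: a_k = 0, 6, 0, -9, 0, 81/20, 0, -243/280, 0, …
g: a_k = 0, -4, 0, 32/3, 0, -128/15, 0, 1024/315, 0, …
f·g: L₀ = L_f ⊗_s L_g, ord ≤ 2·2.
h=∫₀ˣh₀: take L = L₀·Dx.
L = 49·Dx + 50·Dx^3 + Dx^5  (order 5).
h: a_k = 0, 0, 0, -8, 0, 20, 0, -817/35, 0, …
ICs: h(0) = 0, h′(0) = 0, h′′(0) = 0, h′′′(0) = -48, h′′′′(0) = 0.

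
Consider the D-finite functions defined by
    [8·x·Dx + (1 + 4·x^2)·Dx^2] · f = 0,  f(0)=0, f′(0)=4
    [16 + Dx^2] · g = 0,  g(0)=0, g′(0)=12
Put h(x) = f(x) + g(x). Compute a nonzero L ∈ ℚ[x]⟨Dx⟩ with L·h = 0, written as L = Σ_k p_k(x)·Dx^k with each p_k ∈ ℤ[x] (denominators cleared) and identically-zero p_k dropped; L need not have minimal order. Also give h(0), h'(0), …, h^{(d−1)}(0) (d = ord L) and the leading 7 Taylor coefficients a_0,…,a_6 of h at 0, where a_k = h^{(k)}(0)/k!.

L = (-512·x + 5120·x^3 + 4096·x^5)·Dx + (16 + 512·x^2 + 2304·x^4 + 2048·x^6)·Dx^2 + (-32·x + 320·x^3 + 256·x^5)·Dx^3 + (1 + 32·x^2 + 144·x^4 + 128·x^6)·Dx^4  (order 4).
h: a_k = 0, 16, 0, -112/3, 0, 192/5, 0, …
ICs: h(0) = 0, h′(0) = 16, h′′(0) = 0, h′′′(0) = -224.

f: a_k = 0, 4, 0, -16/3, 0, 64/5, 0, …
g: a_k = 0, 12, 0, -32, 0, 128/5, 0, …
f+g: L₀ = lclm(L_f,L_g), ord ≤ 2+2.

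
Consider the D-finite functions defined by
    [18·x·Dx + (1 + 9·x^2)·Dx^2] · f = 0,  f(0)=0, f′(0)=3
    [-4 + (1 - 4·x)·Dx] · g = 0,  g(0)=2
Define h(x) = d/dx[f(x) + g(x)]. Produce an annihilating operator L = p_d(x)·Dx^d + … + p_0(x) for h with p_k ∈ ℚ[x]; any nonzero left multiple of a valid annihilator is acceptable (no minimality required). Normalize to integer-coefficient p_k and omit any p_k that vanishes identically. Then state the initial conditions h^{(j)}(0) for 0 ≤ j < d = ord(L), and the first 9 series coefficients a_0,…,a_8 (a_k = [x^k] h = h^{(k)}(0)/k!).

f: a_k = 0, 3, 0, -9, 0, 243/5, 0, -2187/7, 0, …
g: a_k = 2, 8, 32, 128, 512, 2048, 8192, 32768, 131072, …
Sum ⇒ L₀ = lclm(L_f,L_g) in ℚ(x)⟨Dx⟩.
h₀' ⇒ L via d/dx closure of L₀.
L = (72 - 1152·x - 1944·x^2) + (-57 + 72·x - 765·x^2 - 1944·x^3)·Dx + (4 - 7·x - 63·x^3 - 324·x^4)·Dx^2  (order 2).
h: a_k = 11, 64, 357, 2048, 10483, 49152, 227189, 1048576, 4738275, …
ICs: h(0) = 11, h′(0) = 64.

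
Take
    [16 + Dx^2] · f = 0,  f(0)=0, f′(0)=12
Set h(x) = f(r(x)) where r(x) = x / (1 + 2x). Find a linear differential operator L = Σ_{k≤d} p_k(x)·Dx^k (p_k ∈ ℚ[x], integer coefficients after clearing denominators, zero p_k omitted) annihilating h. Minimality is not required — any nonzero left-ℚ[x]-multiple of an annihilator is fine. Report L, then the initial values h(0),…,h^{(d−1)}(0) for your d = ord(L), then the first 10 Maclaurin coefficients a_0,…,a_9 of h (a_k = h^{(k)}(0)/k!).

L = 16 + (4 + 24·x + 48·x^2 + 32·x^3)·Dx + (1 + 8·x + 24·x^2 + 32·x^3 + 16·x^4)·Dx^2  (order 2).
h: a_k = 0, 12, -24, 16, 96, -2752/5, 1920, -565504/105, 194048/15, -25222144/945, …
ICs: h(0) = 0, h′(0) = 12.

f: a_k = 0, 12, 0, -32, 0, 128/5, 0, -1024/105, 0, 2048/945, …
h₀=f(r): pull back L_f along r ⇒ L₀.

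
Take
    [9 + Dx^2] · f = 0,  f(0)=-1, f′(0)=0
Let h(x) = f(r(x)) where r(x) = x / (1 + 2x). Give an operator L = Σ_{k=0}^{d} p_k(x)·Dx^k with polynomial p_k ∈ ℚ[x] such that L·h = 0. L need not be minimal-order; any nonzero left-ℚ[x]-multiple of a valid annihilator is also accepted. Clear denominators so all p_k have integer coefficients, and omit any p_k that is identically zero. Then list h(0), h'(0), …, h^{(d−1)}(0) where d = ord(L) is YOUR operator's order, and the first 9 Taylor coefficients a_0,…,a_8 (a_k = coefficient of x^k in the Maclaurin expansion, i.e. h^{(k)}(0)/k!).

f: a_k = -1, 0, 9/2, 0, -27/8, 0, 81/80, 0, -729/4480, …
Substitute x→r, Dx→(1/r')Dx; clear ⇒ L₀.
L = 9 + (4 + 24·x + 48·x^2 + 32·x^3)·Dx + (1 + 8·x + 24·x^2 + 32·x^3 + 16·x^4)·Dx^2  (order 2).
h: a_k = -1, 0, 9/2, -18, 405/8, -117, 18081/80, -6723/20, 188955/896, …
ICs: h(0) = -1, h′(0) = 0.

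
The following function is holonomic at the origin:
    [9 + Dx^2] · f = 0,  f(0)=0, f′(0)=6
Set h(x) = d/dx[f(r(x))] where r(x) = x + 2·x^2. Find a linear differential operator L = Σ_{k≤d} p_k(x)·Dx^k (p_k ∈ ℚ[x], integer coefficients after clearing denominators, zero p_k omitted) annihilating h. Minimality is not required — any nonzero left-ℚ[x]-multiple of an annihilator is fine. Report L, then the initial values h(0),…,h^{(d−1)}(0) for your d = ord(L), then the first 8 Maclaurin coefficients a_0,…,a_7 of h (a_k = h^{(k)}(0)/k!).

L = (57 + 144·x + 864·x^2 + 2304·x^3 + 2304·x^4) + (-12 - 48·x)·Dx + (1 + 8·x + 16·x^2)·Dx^2  (order 2).
h: a_k = 6, 24, -27, -216, -2079/4, -189, 45117/40, 12474/5, …
ICs: h(0) = 6, h′(0) = 24.

f: a_k = 0, 6, 0, -9, 0, 81/20, 0, -243/280, …
Substitute x→r, Dx→(1/r')Dx; clear ⇒ L₀.
h=h₀': d/dx-closure on L₀ ⇒ L.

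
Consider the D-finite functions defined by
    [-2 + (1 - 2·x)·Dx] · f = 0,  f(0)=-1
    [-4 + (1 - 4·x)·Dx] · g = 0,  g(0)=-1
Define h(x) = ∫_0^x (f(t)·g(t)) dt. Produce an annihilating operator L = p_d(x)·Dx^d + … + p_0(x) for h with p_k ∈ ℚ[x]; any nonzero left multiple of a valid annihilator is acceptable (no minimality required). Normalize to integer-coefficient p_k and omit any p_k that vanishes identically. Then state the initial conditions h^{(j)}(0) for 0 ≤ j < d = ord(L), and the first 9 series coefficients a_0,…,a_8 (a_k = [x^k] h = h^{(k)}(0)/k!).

f: a_k = -1, -2, -4, -8, -16, -32, -64, -128, -256, …
g: a_k = -1, -4, -16, -64, -256, -1024, -4096, -16384, -65536, …
Sym-product of L_f,L_g gives L₀ (≤ ord 1).
h=∫h₀ ⇒ L = L₀·Dx.
L = (-6 + 16·x)·Dx + (1 - 6·x + 8·x^2)·Dx^2  (order 2).
h: a_k = 0, 1, 3, 28/3, 30, 496/5, 336, 8128/7, 4080, …
ICs: h(0) = 0, h′(0) = 1.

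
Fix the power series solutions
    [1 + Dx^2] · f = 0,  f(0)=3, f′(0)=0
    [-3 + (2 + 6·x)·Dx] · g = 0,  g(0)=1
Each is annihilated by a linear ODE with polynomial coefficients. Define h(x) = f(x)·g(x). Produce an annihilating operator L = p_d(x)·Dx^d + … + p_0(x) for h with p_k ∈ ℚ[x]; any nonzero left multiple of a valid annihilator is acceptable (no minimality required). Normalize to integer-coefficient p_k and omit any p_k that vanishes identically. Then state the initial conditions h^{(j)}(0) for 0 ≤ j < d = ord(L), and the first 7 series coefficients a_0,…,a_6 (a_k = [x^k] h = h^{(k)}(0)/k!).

L = (31 + 24·x + 36·x^2) + (-12 - 36·x)·Dx + (4 + 24·x + 36·x^2)·Dx^2  (order 2).
h: a_k = 3, 9/2, -39/8, 45/16, -983/128, 4503/256, -618229/15360, …
ICs: h(0) = 3, h′(0) = 9/2.

f: a_k = 3, 0, -3/2, 0, 1/8, 0, -1/240, …
g: a_k = 1, 3/2, -9/8, 27/16, -405/128, 1701/256, -15309/1024, …
h₀=f·g: eliminate ⇒ L₀, order ≤ 2·1.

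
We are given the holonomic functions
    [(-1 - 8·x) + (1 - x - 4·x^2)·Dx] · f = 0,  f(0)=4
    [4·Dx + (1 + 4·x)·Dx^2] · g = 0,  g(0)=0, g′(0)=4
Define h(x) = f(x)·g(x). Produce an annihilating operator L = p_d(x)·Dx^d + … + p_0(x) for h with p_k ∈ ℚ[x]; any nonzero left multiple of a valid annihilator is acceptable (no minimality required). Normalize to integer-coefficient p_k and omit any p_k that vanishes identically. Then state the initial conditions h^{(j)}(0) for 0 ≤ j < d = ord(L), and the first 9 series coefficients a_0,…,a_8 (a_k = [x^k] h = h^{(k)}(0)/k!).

f: a_k = 4, 4, 20, 36, 116, 260, 724, 1764, 4660, …
g: a_k = 0, 4, -8, 64/3, -64, 1024/5, -2048/3, 16384/7, -8192, …
Sym-product of L_f,L_g gives L₀ (≤ ord 2).
L = (12 + 64·x) + (-2 + 28·x + 80·x^2)·Dx + (-1 - 3·x + 8·x^2 + 16·x^3)·Dx^2  (order 2).
h: a_k = 0, 16, -16, 400/3, -560/3, 17488/15, -34672/15, 82000/7, -3181456/105, …
ICs: h(0) = 0, h′(0) = 16.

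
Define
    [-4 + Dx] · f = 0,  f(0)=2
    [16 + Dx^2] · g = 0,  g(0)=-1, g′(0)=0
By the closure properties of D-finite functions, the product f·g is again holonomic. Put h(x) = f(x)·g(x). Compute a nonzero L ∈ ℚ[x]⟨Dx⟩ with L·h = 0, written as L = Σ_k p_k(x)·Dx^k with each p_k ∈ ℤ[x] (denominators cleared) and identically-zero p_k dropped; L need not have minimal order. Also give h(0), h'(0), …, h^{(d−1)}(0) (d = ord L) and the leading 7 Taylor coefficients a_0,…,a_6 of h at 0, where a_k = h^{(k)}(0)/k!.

L = 32 - 8·Dx + Dx^2  (order 2).
h: a_k = -2, -8, 0, 128/3, 256/3, 1024/15, 0, …
ICs: h(0) = -2, h′(0) = -8.

f: a_k = 2, 8, 16, 64/3, 64/3, 256/15, 512/45, …
g: a_k = -1, 0, 8, 0, -32/3, 0, 256/45, …
f·g: L₀ = L_f ⊗_s L_g, ord ≤ 1·2.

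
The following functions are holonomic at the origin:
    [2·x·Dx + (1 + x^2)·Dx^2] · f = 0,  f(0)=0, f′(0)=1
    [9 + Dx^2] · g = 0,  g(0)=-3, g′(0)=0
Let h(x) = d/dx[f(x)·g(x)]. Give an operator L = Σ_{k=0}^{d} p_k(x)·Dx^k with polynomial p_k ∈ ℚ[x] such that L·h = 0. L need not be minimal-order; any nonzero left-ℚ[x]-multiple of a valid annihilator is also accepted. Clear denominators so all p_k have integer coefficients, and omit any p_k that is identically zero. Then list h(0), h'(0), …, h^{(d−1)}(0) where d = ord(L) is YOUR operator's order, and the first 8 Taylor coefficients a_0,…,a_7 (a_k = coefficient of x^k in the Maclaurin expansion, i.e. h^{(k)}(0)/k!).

L = (20358 + 86886·x^2 + 157437·x^4 + 155520·x^6 + 96228·x^8 + 36450·x^10 + 6561·x^12) + (6372·x + 25596·x^3 + 39960·x^5 + 32400·x^7 + 14580·x^9 + 2916·x^11)·Dx + (3432 + 15828·x^2 + 31110·x^4 + 33588·x^6 + 22032·x^8 + 8424·x^10 + 1458·x^12)·Dx^2 + (708·x + 2844·x^3 + 4440·x^5 + 3600·x^7 + 1620·x^9 + 324·x^11)·Dx^3 + (130 + 686·x^2 + 1513·x^4 + 1812·x^6 + 1260·x^8 + 486·x^10 + 81·x^12)·Dx^4  (order 4).
h: a_k = -3, 0, 87/2, 0, -609/8, 0, 5343/80, 0, …
ICs: h(0) = -3, h′(0) = 0, h′′(0) = 87, h′′′(0) = 0.

f: a_k = 0, 1, 0, -1/3, 0, 1/5, 0, -1/7, …
g: a_k = -3, 0, 27/2, 0, -81/8, 0, 243/80, 0, …
Product ⇒ symmetric product L₀, ord ≤ 4.
h=h₀': d/dx-closure on L₀ ⇒ L.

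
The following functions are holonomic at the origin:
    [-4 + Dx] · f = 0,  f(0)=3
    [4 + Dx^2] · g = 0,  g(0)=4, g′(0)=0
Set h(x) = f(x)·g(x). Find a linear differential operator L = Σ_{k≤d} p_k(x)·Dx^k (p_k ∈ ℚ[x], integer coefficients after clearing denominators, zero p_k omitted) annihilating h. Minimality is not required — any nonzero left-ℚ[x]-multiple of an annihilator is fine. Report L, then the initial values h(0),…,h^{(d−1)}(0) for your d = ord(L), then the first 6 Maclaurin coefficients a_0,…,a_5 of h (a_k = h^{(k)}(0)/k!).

f: a_k = 3, 12, 24, 32, 32, 128/5, …
g: a_k = 4, 0, -8, 0, 8/3, 0, …
h₀=f·g: eliminate ⇒ L₀, order ≤ 1·2.
L = 20 - 8·Dx + Dx^2  (order 2).
h: a_k = 12, 48, 72, 32, -56, -608/5, …
ICs: h(0) = 12, h′(0) = 48.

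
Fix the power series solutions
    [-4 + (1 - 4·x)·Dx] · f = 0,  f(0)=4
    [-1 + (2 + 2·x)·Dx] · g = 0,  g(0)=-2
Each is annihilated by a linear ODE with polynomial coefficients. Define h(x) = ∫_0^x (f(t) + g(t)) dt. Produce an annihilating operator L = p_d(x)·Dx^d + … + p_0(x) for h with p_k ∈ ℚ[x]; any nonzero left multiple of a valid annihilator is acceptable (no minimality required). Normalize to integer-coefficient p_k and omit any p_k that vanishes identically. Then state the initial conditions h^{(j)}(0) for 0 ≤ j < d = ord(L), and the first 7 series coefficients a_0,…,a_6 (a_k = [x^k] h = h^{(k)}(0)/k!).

f: a_k = 4, 16, 64, 256, 1024, 4096, 16384, …
g: a_k = -2, -1, 1/4, -1/8, 5/64, -7/128, 21/512, …
f+g: L₀ = lclm(L_f,L_g), ord ≤ 1+1.
∫: right-multiply L₀ by Dx.
L = (-68 - 48·x)·Dx + (129 + 248·x + 144·x^2)·Dx^2 + (-14 + 18·x + 128·x^2 + 96·x^3)·Dx^3  (order 3).
h: a_k = 0, 2, 15/2, 257/12, 2047/32, 65541/320, 524281/768, …
ICs: h(0) = 0, h′(0) = 2, h′′(0) = 15.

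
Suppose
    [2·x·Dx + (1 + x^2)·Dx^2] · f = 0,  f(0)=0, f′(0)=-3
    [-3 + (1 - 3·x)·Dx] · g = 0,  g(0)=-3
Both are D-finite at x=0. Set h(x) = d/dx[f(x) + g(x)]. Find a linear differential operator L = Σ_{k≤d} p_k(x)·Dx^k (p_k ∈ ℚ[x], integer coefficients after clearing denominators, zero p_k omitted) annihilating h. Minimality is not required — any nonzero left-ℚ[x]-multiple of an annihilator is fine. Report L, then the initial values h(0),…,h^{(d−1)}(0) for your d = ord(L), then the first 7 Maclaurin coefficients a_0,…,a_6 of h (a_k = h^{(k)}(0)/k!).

L = (6 - 72·x - 18·x^2) + (-28 + 6·x - 60·x^2 - 18·x^3)·Dx + (3 - 8·x - 8·x^3 - 3·x^4)·Dx^2  (order 2).
h: a_k = -12, -54, -240, -972, -3648, -13122, -45924, …
ICs: h(0) = -12, h′(0) = -54.

f: a_k = 0, -3, 0, 1, 0, -3/5, 0, …
g: a_k = -3, -9, -27, -81, -243, -729, -2187, …
f+g: L₀ = lclm(L_f,L_g), ord ≤ 2+1.
Differentiate: ansatz ord ≤ ord L₀ ⇒ L.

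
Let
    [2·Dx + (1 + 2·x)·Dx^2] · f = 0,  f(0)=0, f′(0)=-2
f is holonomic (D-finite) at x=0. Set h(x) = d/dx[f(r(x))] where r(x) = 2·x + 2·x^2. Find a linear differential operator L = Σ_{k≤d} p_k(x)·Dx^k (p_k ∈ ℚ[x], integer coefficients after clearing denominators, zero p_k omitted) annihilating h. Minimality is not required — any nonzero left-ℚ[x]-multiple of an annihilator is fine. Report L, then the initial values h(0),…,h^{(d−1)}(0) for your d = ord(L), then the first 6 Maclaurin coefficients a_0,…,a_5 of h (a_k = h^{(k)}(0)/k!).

f: a_k = 0, -2, 2, -8/3, 4, -32/5, …
f∘r: x↦r, Dx↦Dx/r' in L_f ⇒ L₀.
Derive L from L₀ (diff closure).
L = 2 + (1 + 2·x)·Dx  (order 1).
h: a_k = -4, 8, -16, 32, -64, 128, …
ICs: h(0) = -4.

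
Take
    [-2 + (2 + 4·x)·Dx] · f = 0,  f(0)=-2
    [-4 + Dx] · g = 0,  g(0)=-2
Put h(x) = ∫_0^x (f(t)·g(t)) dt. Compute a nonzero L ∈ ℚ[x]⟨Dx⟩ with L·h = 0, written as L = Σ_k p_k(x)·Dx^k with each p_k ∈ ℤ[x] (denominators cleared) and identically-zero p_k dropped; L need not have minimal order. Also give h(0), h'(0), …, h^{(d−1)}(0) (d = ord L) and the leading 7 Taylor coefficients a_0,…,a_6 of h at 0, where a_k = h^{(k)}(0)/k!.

L = (-5 - 8·x)·Dx + (1 + 2·x)·Dx^2  (order 2).
h: a_k = 0, 4, 10, 46/3, 103/6, 449/30, 1949/180, …
ICs: h(0) = 0, h′(0) = 4.

f: a_k = -2, -2, 1, -1, 5/4, -7/4, 21/8, …
g: a_k = -2, -8, -16, -64/3, -64/3, -256/15, -512/45, …
h₀=f·g: eliminate ⇒ L₀, order ≤ 1·1.
h=∫h₀ ⇒ L = L₀·Dx.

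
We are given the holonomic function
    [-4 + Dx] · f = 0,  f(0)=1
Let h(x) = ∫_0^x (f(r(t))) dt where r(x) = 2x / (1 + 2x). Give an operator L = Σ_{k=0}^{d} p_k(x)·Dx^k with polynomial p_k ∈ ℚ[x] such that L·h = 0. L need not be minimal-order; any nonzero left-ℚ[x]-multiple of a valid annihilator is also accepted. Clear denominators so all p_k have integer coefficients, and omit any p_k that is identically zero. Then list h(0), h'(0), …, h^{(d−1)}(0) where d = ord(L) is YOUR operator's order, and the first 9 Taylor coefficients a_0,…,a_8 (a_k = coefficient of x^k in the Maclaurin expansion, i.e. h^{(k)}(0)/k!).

f: a_k = 1, 4, 8, 32/3, 32/3, 128/15, 256/45, 1024/315, 512/315, …
Substitute x→r, Dx→(1/r')Dx; clear ⇒ L₀.
Integrate: L := L₀·Dx.
L = -8·Dx + (1 + 4·x + 4·x^2)·Dx^2  (order 2).
h: a_k = 0, 1, 4, 16/3, -8/3, -64/15, 448/45, -2816/315, -1088/315, …
ICs: h(0) = 0, h′(0) = 1.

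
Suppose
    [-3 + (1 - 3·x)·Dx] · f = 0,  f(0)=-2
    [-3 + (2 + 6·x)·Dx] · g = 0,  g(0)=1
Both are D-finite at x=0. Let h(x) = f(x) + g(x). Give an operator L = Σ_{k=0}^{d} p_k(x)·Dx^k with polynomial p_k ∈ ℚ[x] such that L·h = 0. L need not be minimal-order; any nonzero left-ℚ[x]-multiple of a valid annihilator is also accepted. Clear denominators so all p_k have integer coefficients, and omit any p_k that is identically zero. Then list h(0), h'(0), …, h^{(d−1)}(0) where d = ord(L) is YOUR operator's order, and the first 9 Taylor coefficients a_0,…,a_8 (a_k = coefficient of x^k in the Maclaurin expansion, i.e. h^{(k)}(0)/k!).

L = (-45 - 81·x) + (27 + 126·x + 243·x^2)·Dx + (-2 - 18·x + 18·x^2 + 162·x^3)·Dx^2  (order 2).
h: a_k = -1, -9/2, -153/8, -837/16, -21141/128, -122715/256, -1508301/1024, -8885781/2048, -432796365/32768, …
ICs: h(0) = -1, h′(0) = -9/2.

f: a_k = -2, -6, -18, -54, -162, -486, -1458, -4374, -13122, …
g: a_k = 1, 3/2, -9/8, 27/16, -405/128, 1701/256, -15309/1024, 72171/2048, -2814669/32768, …
L₀ := lclm(L_f,L_g); ord L₀ ≤ 1+1.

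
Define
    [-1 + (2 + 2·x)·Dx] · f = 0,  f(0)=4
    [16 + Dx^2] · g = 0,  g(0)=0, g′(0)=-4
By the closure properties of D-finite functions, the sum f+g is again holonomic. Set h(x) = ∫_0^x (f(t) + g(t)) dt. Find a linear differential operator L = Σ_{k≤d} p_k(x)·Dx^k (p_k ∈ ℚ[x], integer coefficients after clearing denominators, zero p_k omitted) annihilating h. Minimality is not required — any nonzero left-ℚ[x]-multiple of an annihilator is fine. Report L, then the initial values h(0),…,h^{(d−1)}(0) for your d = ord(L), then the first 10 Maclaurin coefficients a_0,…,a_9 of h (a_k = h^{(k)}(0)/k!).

L = (-1072 - 2048·x - 1024·x^2)·Dx + (2016 + 6112·x + 6144·x^2 + 2048·x^3)·Dx^2 + (-67 - 128·x - 64·x^2)·Dx^3 + (126 + 382·x + 384·x^2 + 128·x^3)·Dx^4  (order 4).
h: a_k = 0, 4, -1, -1/6, 131/48, -1/32, -8087/5760, -3/256, 534683/1290240, -143/24576, …
ICs: h(0) = 0, h′(0) = 4, h′′(0) = -2, h′′′(0) = -1.

f: a_k = 4, 2, -1/2, 1/4, -5/32, 7/64, -21/256, 33/512, -429/8192, 715/16384, …
g: a_k = 0, -4, 0, 32/3, 0, -128/15, 0, 1024/315, 0, -2048/2835, …
Weyl lclm of L_f,L_g ⇒ L₀ (ord ≤ 3).
∫: right-multiply L₀ by Dx.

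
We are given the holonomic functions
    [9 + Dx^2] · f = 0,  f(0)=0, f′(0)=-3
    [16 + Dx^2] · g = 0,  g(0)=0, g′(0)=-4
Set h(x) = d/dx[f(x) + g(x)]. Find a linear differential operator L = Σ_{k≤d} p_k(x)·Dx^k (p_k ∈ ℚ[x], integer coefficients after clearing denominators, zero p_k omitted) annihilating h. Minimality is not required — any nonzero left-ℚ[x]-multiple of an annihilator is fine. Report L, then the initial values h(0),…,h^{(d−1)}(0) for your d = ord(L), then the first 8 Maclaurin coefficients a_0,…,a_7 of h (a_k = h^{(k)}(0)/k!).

L = 144 + 25·Dx^2 + Dx^4  (order 4).
h: a_k = -7, 0, 91/2, 0, -1267/24, 0, 18571/720, 0, …
ICs: h(0) = -7, h′(0) = 0, h′′(0) = 91, h′′′(0) = 0.

f: a_k = 0, -3, 0, 9/2, 0, -81/40, 0, 243/560, …
g: a_k = 0, -4, 0, 32/3, 0, -128/15, 0, 1024/315, …
L₀ := lclm(L_f,L_g); ord L₀ ≤ 2+2.
h=h₀': d/dx-closure on L₀ ⇒ L.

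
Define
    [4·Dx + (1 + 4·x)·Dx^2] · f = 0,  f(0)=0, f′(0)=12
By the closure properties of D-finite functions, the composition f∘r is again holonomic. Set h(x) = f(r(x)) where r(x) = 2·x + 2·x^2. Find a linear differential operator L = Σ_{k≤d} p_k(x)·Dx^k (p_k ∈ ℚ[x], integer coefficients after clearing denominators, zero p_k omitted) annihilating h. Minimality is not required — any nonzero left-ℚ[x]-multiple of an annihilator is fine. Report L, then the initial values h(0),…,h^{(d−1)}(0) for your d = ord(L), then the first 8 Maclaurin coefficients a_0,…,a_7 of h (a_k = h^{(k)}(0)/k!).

f: a_k = 0, 12, -24, 64, -192, 3072/5, -2048, 49152/7, …
h₀=f(r): pull back L_f along r ⇒ L₀.
L = (6 + 16·x + 16·x^2)·Dx + (1 + 10·x + 24·x^2 + 16·x^3)·Dx^2  (order 2).
h: a_k = 0, 24, -72, 320, -1632, 44544/5, -50688, 2076672/7, …
ICs: h(0) = 0, h′(0) = 24.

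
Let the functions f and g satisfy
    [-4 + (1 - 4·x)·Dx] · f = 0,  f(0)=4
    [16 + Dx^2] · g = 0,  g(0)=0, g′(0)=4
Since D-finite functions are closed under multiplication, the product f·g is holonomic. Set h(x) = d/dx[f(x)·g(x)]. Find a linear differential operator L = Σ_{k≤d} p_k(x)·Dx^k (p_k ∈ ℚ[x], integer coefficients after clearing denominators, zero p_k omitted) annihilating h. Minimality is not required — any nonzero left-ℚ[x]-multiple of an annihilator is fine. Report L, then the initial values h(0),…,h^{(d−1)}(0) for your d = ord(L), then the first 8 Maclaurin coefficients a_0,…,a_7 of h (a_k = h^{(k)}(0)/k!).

L = (-16 - 128·x + 256·x^2) + (-8 + 32·x)·Dx + (1 - 8·x + 16·x^2)·Dx^2  (order 2).
h: a_k = 16, 128, 640, 10240/3, 51712/3, 413696/5, 17371136/45, 555876352/315, …
ICs: h(0) = 16, h′(0) = 128.

f: a_k = 4, 16, 64, 256, 1024, 4096, 16384, 65536, …
g: a_k = 0, 4, 0, -32/3, 0, 128/15, 0, -1024/315, …
L₀ := L_f ⊗_s L_g (sym. prod.), ord ≤ 2.
h=h₀': d/dx-closure on L₀ ⇒ L.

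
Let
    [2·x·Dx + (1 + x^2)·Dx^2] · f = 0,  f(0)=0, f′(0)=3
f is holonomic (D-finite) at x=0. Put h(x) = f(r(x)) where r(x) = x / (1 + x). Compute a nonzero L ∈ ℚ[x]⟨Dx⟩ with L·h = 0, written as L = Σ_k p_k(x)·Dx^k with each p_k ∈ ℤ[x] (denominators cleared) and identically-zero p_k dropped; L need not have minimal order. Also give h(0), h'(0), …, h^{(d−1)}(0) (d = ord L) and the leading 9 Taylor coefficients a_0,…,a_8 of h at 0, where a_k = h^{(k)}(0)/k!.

f: a_k = 0, 3, 0, -1, 0, 3/5, 0, -3/7, 0, …
Substitute x→r, Dx→(1/r')Dx; clear ⇒ L₀.
L = (2 + 4·x)·Dx + (1 + 2·x + 2·x^2)·Dx^2  (order 2).
h: a_k = 0, 3, -3, 2, 0, -12/5, 4, -24/7, 0, …
ICs: h(0) = 0, h′(0) = 3.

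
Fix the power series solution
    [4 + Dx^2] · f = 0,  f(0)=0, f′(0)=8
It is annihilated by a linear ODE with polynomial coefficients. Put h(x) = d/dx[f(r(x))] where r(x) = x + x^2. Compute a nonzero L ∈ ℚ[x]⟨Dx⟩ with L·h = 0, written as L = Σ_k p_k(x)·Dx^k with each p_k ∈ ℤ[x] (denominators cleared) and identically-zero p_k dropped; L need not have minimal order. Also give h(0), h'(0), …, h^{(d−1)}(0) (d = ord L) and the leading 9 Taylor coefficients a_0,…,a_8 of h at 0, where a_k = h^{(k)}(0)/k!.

L = (16 + 32·x + 96·x^2 + 128·x^3 + 64·x^4) + (-6 - 12·x)·Dx + (1 + 4·x + 4·x^2)·Dx^2  (order 2).
h: a_k = 8, 16, -16, -64, -224/3, 0, 3328/45, 3584/45, 9088/315, …
ICs: h(0) = 8, h′(0) = 16.

f: a_k = 0, 8, 0, -16/3, 0, 16/15, 0, -32/315, 0, …
h₀=f(r): pull back L_f along r ⇒ L₀.
Derive L from L₀ (diff closure).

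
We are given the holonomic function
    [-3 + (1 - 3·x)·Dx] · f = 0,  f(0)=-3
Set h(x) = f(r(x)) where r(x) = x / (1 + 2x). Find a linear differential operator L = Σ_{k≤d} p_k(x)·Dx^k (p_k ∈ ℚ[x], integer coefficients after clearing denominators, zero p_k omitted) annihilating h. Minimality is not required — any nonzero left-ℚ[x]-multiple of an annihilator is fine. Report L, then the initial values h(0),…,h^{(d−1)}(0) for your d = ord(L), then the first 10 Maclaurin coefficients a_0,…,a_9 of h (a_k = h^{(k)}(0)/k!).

f: a_k = -3, -9, -27, -81, -243, -729, -2187, -6561, -19683, -59049, …
Change of var in L_f (x↦r) gives L₀.
L = 3 + (-1 - x + 2·x^2)·Dx  (order 1).
h: a_k = -3, -9, -9, -9, -9, -9, -9, -9, -9, -9, …
ICs: h(0) = -3.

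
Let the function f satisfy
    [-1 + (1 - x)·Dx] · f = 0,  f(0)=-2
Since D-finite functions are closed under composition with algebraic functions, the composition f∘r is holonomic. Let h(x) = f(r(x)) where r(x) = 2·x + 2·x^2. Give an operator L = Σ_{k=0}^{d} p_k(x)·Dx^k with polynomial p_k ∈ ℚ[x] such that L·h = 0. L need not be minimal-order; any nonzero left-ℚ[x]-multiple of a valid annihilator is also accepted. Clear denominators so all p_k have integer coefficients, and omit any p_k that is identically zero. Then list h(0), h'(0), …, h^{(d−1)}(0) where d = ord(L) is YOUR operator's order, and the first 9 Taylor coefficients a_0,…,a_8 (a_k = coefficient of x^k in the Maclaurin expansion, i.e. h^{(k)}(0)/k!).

L = (2 + 4·x) + (-1 + 2·x + 2·x^2)·Dx  (order 1).
h: a_k = -2, -4, -12, -32, -88, -240, -656, -1792, -4896, …
ICs: h(0) = -2.

f: a_k = -2, -2, -2, -2, -2, -2, -2, -2, -2, …
Change of var in L_f (x↦r) gives L₀.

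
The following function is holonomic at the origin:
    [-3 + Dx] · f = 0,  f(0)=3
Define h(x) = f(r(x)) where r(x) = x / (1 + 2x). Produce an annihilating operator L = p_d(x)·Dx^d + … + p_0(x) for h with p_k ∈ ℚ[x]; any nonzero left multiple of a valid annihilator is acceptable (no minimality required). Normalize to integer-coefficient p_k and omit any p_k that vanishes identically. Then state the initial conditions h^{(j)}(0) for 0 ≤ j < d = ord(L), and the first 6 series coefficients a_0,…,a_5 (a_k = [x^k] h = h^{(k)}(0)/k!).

L = -3 + (1 + 4·x + 4·x^2)·Dx  (order 1).
h: a_k = 3, 9, -9/2, -9/2, 153/8, -1557/40, …
ICs: h(0) = 3.

f: a_k = 3, 9, 27/2, 27/2, 81/8, 243/40, …
Change of var in L_f (x↦r) gives L₀.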